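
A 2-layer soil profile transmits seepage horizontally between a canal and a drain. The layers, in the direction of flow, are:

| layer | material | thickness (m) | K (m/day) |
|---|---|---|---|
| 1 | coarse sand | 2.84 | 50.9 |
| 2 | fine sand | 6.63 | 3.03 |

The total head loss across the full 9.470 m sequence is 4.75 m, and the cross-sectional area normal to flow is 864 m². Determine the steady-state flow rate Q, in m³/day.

Flow is perpendicular to layering, so the layers act in series and the equivalent K is the thickness-weighted harmonic mean.
Total thickness L = 2.84 + 6.63 = 9.470 m.
Σ(b_i/K_i) = 2.84/50.9 + 6.63/3.03 = 2.244 d.
K_eq = L / Σ(b_i/K_i) = 9.470 / 2.244 = 4.220 m/day.
Q = K_eq · A · (Δh/L) = 4.220 × 864 × (4.75/9.470) = 1829 m³/day.

1830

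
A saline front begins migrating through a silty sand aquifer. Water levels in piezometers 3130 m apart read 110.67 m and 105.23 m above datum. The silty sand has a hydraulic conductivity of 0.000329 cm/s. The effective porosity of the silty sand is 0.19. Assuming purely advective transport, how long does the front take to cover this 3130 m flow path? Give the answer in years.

3300

Convert K: 0.000329 cm/s × 864 = 0.2843 m/day.
Hydraulic gradient i = (110.67 − 105.23) / 3130 = 5.44 / 3130 = 0.001738.
Darcy flux q = K · i = 0.2843 × 0.001738 = 0.0004940 m/day.
Seepage velocity v = q / n_e = 0.0004940 / 0.19 = 0.002600 m/day.
Travel time t = L / v = 3130 / 0.002600 = 1.204e+06 days = 3296 years.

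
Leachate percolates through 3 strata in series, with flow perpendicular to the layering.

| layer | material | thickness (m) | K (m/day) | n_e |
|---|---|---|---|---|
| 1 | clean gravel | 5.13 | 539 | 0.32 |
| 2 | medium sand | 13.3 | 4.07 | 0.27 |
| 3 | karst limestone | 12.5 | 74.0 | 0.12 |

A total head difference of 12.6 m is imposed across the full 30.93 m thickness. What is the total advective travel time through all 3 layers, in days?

With flow normal to the layers, continuity requires the same specific discharge q through every layer.
Σ(b_i/K_i) = 5.13/539 + 13.3/4.07 + 12.5/74.0 = 3.446 d.
q = Δh / Σ(b_i/K_i) = 12.6 / 3.446 = 3.656 m/day.
In each layer the seepage velocity is v_i = q/n_i, so the layer transit time is t_i = b_i·n_i / q:
  layer 1 (clean gravel): t_1 = 5.13 × 0.32 / 3.656 = 0.4490 d
  layer 2 (medium sand): t_2 = 13.3 × 0.27 / 3.656 = 0.9822 d
  layer 3 (karst limestone): t_3 = 12.5 × 0.12 / 3.656 = 0.4103 d
Total t = Σ t_i = 1.841 days.

1.84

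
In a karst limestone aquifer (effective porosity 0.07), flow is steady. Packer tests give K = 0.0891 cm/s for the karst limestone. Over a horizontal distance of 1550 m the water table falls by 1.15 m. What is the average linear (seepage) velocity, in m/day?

Convert K: 0.0891 cm/s × 864 = 76.98 m/day.
Hydraulic gradient i = Δh / L = 1.15 / 1550 = 0.0007419.
Darcy flux q = K · i = 76.98 × 0.0007419 = 0.05712 m/day.
Seepage velocity v = q / n_e = 0.05712 / 0.07 = 0.8159 m/day.

0.816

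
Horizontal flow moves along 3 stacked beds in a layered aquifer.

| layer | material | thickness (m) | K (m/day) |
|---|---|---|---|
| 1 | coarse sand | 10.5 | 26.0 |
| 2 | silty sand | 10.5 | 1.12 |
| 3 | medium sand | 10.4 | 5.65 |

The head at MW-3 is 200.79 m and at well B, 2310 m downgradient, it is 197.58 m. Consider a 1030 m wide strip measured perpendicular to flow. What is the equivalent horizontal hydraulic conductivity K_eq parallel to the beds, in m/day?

Flow is parallel to layering, so each bed carries its own Darcy discharge and the transmissivities add.
Σ(K_i·b_i) = 26.0×10.5 + 1.12×10.5 + 5.65×10.4 = 343.5 m²/day.
Total thickness b = 31.40 m, so K_eq = Σ(K_i·b_i)/b = 10.94 m/day.

10.9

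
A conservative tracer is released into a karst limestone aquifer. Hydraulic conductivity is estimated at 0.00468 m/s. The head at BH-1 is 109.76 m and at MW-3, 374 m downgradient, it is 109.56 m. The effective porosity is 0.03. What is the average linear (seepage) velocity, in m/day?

7.21

Convert K: 0.00468 m/s × 86400 = 404.4 m/day.
Hydraulic gradient i = (109.76 − 109.56) / 374 = 0.2 / 374 = 0.0005348.
Darcy flux q = K · i = 404.4 × 0.0005348 = 0.2162 m/day.
Seepage velocity v = q / n_e = 0.2162 / 0.03 = 7.208 m/day.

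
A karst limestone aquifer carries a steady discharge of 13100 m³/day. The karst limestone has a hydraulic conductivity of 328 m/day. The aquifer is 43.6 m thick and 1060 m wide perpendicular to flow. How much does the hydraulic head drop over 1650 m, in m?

1.43

Cross-sectional area A = 1060 × 43.6 = 46216 m².
From Q = K·A·i, i = Q / (K·A) = 13100 / (328.0 × 46216) = 0.0008642.
Head loss Δh = i · L = 0.0008642 × 1650 = 1.426 m.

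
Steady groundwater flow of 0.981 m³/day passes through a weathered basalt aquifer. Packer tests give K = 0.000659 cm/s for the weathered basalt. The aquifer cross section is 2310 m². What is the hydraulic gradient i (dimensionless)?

Convert K: 0.000659 cm/s × 864 = 0.5694 m/day.
From Q = K·A·i, i = Q / (K·A) = 0.981 / (0.5694 × 2310) = 0.0007459.

0.000746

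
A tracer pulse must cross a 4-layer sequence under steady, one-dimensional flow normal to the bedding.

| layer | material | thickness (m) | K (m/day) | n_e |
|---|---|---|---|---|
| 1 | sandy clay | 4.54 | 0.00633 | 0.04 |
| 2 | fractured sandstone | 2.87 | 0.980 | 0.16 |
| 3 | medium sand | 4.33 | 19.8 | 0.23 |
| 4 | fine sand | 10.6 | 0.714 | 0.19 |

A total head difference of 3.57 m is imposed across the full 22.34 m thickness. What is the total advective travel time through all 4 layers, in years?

With flow normal to the layers, continuity requires the same specific discharge q through every layer.
Σ(b_i/K_i) = 4.54/0.00633 + 2.87/0.980 + 4.33/19.8 + 10.6/0.714 = 735.2 d.
q = Δh / Σ(b_i/K_i) = 3.57 / 735.2 = 0.004856 m/day.
In each layer the seepage velocity is v_i = q/n_i, so the layer transit time is t_i = b_i·n_i / q:
  layer 1 (sandy clay): t_1 = 4.54 × 0.04 / 0.004856 = 37.40 d
  layer 2 (fractured sandstone): t_2 = 2.87 × 0.16 / 0.004856 = 94.57 d
  layer 3 (medium sand): t_3 = 4.33 × 0.23 / 0.004856 = 205.1 d
  layer 4 (fine sand): t_4 = 10.6 × 0.19 / 0.004856 = 414.8 d
Total t = Σ t_i = 751.8 days = 2.058 years.

2.06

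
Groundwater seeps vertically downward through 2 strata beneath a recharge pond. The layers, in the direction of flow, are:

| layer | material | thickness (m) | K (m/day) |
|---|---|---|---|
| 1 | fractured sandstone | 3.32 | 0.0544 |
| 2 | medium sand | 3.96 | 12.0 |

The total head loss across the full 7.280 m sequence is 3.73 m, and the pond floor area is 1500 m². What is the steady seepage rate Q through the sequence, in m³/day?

91.2

Flow is perpendicular to layering, so the layers act in series and the equivalent K is the thickness-weighted harmonic mean.
Total thickness L = 3.32 + 3.96 = 7.280 m.
Σ(b_i/K_i) = 3.32/0.0544 + 3.96/12.0 = 61.36 d.
K_eq = L / Σ(b_i/K_i) = 7.280 / 61.36 = 0.1186 m/day.
Q = K_eq · A · (Δh/L) = 0.1186 × 1500 × (3.73/7.280) = 91.18 m³/day.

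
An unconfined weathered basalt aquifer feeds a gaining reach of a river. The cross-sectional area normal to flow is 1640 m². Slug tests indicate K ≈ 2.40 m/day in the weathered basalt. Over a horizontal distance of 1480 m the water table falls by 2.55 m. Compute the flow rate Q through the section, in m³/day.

6.78

Hydraulic gradient i = Δh / L = 2.55 / 1480 = 0.001723.
Darcy's law: Q = K · A · i = 2.400 × 1640 × 0.001723 = 6.782 m³/day.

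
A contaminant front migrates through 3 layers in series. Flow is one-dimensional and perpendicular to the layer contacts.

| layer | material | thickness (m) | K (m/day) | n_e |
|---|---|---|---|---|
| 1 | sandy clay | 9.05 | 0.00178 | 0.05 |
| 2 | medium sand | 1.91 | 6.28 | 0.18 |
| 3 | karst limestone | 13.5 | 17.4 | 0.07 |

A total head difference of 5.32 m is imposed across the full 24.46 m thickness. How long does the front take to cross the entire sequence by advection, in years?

With flow normal to the layers, continuity requires the same specific discharge q through every layer.
Σ(b_i/K_i) = 9.05/0.00178 + 1.91/6.28 + 13.5/17.4 = 5085 d.
q = Δh / Σ(b_i/K_i) = 5.32 / 5085 = 0.001046 m/day.
In each layer the seepage velocity is v_i = q/n_i, so the layer transit time is t_i = b_i·n_i / q:
  layer 1 (sandy clay): t_1 = 9.05 × 0.05 / 0.001046 = 432.5 d
  layer 2 (medium sand): t_2 = 1.91 × 0.18 / 0.001046 = 328.6 d
  layer 3 (karst limestone): t_3 = 13.5 × 0.07 / 0.001046 = 903.3 d
Total t = Σ t_i = 1664 days = 4.557 years.

4.56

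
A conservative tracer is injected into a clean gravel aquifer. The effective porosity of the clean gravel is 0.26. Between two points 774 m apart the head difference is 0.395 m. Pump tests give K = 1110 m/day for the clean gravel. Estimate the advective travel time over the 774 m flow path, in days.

355

Hydraulic gradient i = Δh / L = 0.395 / 774 = 0.0005103.
Darcy flux q = K · i = 1110 × 0.0005103 = 0.5665 m/day.
Seepage velocity v = q / n_e = 0.5665 / 0.26 = 2.179 m/day.
Travel time t = L / v = 774 / 2.179 = 355.3 days.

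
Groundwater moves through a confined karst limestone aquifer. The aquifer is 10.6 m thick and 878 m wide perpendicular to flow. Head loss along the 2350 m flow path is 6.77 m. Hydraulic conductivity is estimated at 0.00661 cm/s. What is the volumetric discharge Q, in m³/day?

Convert K: 0.00661 cm/s × 864 = 5.711 m/day.
Cross-sectional area A = 878 × 10.6 = 9307 m².
Hydraulic gradient i = Δh / L = 6.77 / 2350 = 0.002881.
Darcy's law: Q = K · A · i = 5.711 × 9307 × 0.002881 = 153.1 m³/day.

153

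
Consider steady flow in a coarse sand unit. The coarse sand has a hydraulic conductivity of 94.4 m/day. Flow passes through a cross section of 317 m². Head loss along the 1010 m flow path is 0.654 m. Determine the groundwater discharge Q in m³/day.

Hydraulic gradient i = Δh / L = 0.654 / 1010 = 0.0006475.
Darcy's law: Q = K · A · i = 94.40 × 317.0 × 0.0006475 = 19.38 m³/day.

19.4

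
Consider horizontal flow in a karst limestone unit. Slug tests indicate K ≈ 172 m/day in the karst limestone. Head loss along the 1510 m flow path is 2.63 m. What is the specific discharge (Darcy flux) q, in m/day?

Hydraulic gradient i = Δh / L = 2.63 / 1510 = 0.001742.
Specific discharge q = K · i = 172.0 × 0.001742 = 0.2996 m/day.

0.300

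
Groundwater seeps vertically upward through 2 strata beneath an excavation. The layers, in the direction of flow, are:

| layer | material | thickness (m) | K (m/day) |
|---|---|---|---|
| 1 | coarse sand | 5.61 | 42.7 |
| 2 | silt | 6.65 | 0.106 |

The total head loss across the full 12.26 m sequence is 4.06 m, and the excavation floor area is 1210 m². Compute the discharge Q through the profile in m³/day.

78.1

Flow is perpendicular to layering, so the layers act in series and the equivalent K is the thickness-weighted harmonic mean.
Total thickness L = 5.61 + 6.65 = 12.26 m.
Σ(b_i/K_i) = 5.61/42.7 + 6.65/0.106 = 62.87 d.
K_eq = L / Σ(b_i/K_i) = 12.26 / 62.87 = 0.1950 m/day.
Q = K_eq · A · (Δh/L) = 0.1950 × 1210 × (4.06/12.26) = 78.14 m³/day.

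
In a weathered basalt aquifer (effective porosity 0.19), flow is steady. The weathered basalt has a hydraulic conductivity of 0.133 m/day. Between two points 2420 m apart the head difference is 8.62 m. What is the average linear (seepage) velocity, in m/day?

0.00249

Hydraulic gradient i = Δh / L = 8.62 / 2420 = 0.003562.
Darcy flux q = K · i = 0.1330 × 0.003562 = 0.0004737 m/day.
Seepage velocity v = q / n_e = 0.0004737 / 0.19 = 0.002493 m/day.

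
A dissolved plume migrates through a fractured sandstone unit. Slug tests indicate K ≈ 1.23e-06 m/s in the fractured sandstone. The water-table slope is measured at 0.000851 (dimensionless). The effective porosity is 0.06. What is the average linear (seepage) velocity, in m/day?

Convert K: 1.23e-06 m/s × 86400 = 0.1063 m/day.
Hydraulic gradient i = 0.000851.
Darcy flux q = K · i = 0.1063 × 0.0008510 = 9.044e-05 m/day.
Seepage velocity v = q / n_e = 9.044e-05 / 0.06 = 0.001507 m/day.

0.00151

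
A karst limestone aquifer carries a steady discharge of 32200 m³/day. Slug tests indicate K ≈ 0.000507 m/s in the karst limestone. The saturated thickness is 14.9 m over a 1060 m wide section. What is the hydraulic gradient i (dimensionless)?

Convert K: 0.000507 m/s × 86400 = 43.80 m/day.
Cross-sectional area A = 1060 × 14.9 = 15794 m².
From Q = K·A·i, i = Q / (K·A) = 32200 / (43.80 × 15794) = 0.04654.

0.0465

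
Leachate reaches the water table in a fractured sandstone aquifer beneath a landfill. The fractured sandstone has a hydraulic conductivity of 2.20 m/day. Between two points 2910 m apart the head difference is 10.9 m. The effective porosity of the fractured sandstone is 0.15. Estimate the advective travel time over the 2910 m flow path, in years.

145

Hydraulic gradient i = Δh / L = 10.9 / 2910 = 0.003746.
Darcy flux q = K · i = 2.200 × 0.003746 = 0.008241 m/day.
Seepage velocity v = q / n_e = 0.008241 / 0.15 = 0.05494 m/day.
Travel time t = L / v = 2910 / 0.05494 = 52970 days = 145.0 years.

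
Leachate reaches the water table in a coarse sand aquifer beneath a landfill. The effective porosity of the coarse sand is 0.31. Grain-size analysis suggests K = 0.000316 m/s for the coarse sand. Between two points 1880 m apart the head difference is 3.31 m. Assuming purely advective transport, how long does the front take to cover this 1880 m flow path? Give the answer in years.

33.2

Convert K: 0.000316 m/s × 86400 = 27.30 m/day.
Hydraulic gradient i = Δh / L = 3.31 / 1880 = 0.001761.
Darcy flux q = K · i = 27.30 × 0.001761 = 0.04807 m/day.
Seepage velocity v = q / n_e = 0.04807 / 0.31 = 0.1551 m/day.
Travel time t = L / v = 1880 / 0.1551 = 12124 days = 33.19 years.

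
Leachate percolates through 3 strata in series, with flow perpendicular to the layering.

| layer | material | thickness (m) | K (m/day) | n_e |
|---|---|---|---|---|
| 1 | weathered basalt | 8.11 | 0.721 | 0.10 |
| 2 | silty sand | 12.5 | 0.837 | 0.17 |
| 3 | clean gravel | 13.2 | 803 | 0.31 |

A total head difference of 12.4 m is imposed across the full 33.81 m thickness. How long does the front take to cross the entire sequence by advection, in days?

14.8

With flow normal to the layers, continuity requires the same specific discharge q through every layer.
Σ(b_i/K_i) = 8.11/0.721 + 12.5/0.837 + 13.2/803 = 26.20 d.
q = Δh / Σ(b_i/K_i) = 12.4 / 26.20 = 0.4733 m/day.
In each layer the seepage velocity is v_i = q/n_i, so the layer transit time is t_i = b_i·n_i / q:
  layer 1 (weathered basalt): t_1 = 8.11 × 0.10 / 0.4733 = 1.713 d
  layer 2 (silty sand): t_2 = 12.5 × 0.17 / 0.4733 = 4.490 d
  layer 3 (clean gravel): t_3 = 13.2 × 0.31 / 0.4733 = 8.646 d
Total t = Σ t_i = 14.85 days.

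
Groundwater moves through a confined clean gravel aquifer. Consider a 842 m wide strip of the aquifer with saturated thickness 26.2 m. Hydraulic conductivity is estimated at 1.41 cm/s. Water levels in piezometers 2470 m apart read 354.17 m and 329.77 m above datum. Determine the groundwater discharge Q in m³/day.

Convert K: 1.41 cm/s × 864 = 1218 m/day.
Cross-sectional area A = 842 × 26.2 = 22060 m².
Hydraulic gradient i = (354.17 − 329.77) / 2470 = 24.4 / 2470 = 0.009879.
Darcy's law: Q = K · A · i = 1218 × 22060 × 0.009879 = 2.655e+05 m³/day.

265000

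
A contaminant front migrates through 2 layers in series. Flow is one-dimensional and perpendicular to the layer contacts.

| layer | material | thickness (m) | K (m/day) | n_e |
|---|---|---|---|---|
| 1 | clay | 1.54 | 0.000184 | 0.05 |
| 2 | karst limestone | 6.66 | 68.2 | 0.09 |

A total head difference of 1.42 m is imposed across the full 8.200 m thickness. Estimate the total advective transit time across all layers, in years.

With flow normal to the layers, continuity requires the same specific discharge q through every layer.
Σ(b_i/K_i) = 1.54/0.000184 + 6.66/68.2 = 8370 d.
q = Δh / Σ(b_i/K_i) = 1.42 / 8370 = 0.0001697 m/day.
In each layer the seepage velocity is v_i = q/n_i, so the layer transit time is t_i = b_i·n_i / q:
  layer 1 (clay): t_1 = 1.54 × 0.05 / 0.0001697 = 453.8 d
  layer 2 (karst limestone): t_2 = 6.66 × 0.09 / 0.0001697 = 3533 d
Total t = Σ t_i = 3987 days = 10.92 years.

10.9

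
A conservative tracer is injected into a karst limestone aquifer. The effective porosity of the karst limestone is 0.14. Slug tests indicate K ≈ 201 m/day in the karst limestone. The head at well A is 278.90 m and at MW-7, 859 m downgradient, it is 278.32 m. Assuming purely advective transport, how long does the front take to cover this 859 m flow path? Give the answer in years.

2.43

Hydraulic gradient i = (278.90 − 278.32) / 859 = 0.58 / 859 = 0.0006752.
Darcy flux q = K · i = 201.0 × 0.0006752 = 0.1357 m/day.
Seepage velocity v = q / n_e = 0.1357 / 0.14 = 0.9694 m/day.
Travel time t = L / v = 859 / 0.9694 = 886.1 days = 2.426 years.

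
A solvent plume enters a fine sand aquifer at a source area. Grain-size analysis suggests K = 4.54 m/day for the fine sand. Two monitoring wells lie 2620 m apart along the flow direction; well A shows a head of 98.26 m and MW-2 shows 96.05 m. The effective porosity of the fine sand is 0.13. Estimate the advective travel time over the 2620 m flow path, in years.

Hydraulic gradient i = (98.26 − 96.05) / 2620 = 2.21 / 2620 = 0.0008435.
Darcy flux q = K · i = 4.540 × 0.0008435 = 0.003830 m/day.
Seepage velocity v = q / n_e = 0.003830 / 0.13 = 0.02946 m/day.
Travel time t = L / v = 2620 / 0.02946 = 88940 days = 243.5 years.

244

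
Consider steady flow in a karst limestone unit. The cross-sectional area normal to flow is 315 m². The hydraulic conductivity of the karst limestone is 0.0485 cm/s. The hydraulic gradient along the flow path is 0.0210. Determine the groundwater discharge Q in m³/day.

Convert K: 0.0485 cm/s × 864 = 41.90 m/day.
Hydraulic gradient i = 0.0210.
Darcy's law: Q = K · A · i = 41.90 × 315.0 × 0.02100 = 277.2 m³/day.

277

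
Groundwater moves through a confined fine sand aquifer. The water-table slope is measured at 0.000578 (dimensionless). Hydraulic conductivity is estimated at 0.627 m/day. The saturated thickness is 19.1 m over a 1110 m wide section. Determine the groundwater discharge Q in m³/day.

Cross-sectional area A = 1110 × 19.1 = 21201 m².
Hydraulic gradient i = 0.000578.
Darcy's law: Q = K · A · i = 0.6270 × 21201 × 0.0005780 = 7.683 m³/day.

7.68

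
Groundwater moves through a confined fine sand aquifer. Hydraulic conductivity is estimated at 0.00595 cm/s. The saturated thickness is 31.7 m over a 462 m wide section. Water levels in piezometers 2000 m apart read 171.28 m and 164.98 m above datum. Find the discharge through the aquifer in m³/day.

237

Convert K: 0.00595 cm/s × 864 = 5.141 m/day.
Cross-sectional area A = 462 × 31.7 = 14645 m².
Hydraulic gradient i = (171.28 − 164.98) / 2000 = 6.3 / 2000 = 0.003150.
Darcy's law: Q = K · A · i = 5.141 × 14645 × 0.003150 = 237.2 m³/day.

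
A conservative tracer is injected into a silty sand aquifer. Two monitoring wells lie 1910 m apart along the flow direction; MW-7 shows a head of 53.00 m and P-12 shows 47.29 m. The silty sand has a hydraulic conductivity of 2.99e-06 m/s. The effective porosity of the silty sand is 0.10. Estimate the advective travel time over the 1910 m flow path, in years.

Convert K: 2.99e-06 m/s × 86400 = 0.2583 m/day.
Hydraulic gradient i = (53.00 − 47.29) / 1910 = 5.71 / 1910 = 0.002990.
Darcy flux q = K · i = 0.2583 × 0.002990 = 0.0007723 m/day.
Seepage velocity v = q / n_e = 0.0007723 / 0.10 = 0.007723 m/day.
Travel time t = L / v = 1910 / 0.007723 = 2.473e+05 days = 677.1 years.

677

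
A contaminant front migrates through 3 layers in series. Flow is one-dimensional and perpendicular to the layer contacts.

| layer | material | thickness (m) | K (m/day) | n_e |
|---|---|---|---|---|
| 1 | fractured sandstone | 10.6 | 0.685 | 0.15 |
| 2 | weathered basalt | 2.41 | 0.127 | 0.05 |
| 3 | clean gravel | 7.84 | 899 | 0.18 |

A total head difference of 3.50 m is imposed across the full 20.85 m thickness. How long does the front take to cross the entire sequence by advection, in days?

With flow normal to the layers, continuity requires the same specific discharge q through every layer.
Σ(b_i/K_i) = 10.6/0.685 + 2.41/0.127 + 7.84/899 = 34.46 d.
q = Δh / Σ(b_i/K_i) = 3.50 / 34.46 = 0.1016 m/day.
In each layer the seepage velocity is v_i = q/n_i, so the layer transit time is t_i = b_i·n_i / q:
  layer 1 (fractured sandstone): t_1 = 10.6 × 0.15 / 0.1016 = 15.65 d
  layer 2 (weathered basalt): t_2 = 2.41 × 0.05 / 0.1016 = 1.186 d
  layer 3 (clean gravel): t_3 = 7.84 × 0.18 / 0.1016 = 13.89 d
Total t = Σ t_i = 30.73 days.

30.7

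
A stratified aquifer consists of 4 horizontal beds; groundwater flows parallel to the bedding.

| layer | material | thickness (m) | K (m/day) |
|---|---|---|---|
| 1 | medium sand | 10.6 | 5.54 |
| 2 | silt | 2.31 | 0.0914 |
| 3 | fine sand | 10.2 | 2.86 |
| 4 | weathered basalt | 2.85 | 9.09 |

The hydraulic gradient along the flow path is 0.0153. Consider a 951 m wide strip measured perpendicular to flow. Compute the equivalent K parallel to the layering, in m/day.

4.39

Flow is parallel to layering, so each bed carries its own Darcy discharge and the transmissivities add.
Σ(K_i·b_i) = 5.54×10.6 + 0.0914×2.31 + 2.86×10.2 + 9.09×2.85 = 114.0 m²/day.
Total thickness b = 25.96 m, so K_eq = Σ(K_i·b_i)/b = 4.392 m/day.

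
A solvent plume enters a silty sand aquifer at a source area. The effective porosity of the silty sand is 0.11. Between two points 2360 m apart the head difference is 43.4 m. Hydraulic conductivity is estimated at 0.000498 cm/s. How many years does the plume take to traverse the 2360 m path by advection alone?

89.8

Convert K: 0.000498 cm/s × 864 = 0.4303 m/day.
Hydraulic gradient i = Δh / L = 43.4 / 2360 = 0.01839.
Darcy flux q = K · i = 0.4303 × 0.01839 = 0.007913 m/day.
Seepage velocity v = q / n_e = 0.007913 / 0.11 = 0.07193 m/day.
Travel time t = L / v = 2360 / 0.07193 = 32808 days = 89.82 years.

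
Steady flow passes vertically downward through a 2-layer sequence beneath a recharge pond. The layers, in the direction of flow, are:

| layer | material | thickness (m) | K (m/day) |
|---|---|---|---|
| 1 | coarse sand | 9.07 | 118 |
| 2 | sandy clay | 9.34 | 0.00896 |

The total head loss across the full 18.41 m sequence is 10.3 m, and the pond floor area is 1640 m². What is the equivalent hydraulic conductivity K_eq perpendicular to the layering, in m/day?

Flow is perpendicular to layering, so the layers act in series and the equivalent K is the thickness-weighted harmonic mean.
Total thickness L = 9.07 + 9.34 = 18.41 m.
Σ(b_i/K_i) = 9.07/118 + 9.34/0.00896 = 1042 d.
K_eq = L / Σ(b_i/K_i) = 18.41 / 1042 = 0.01766 m/day.

0.0177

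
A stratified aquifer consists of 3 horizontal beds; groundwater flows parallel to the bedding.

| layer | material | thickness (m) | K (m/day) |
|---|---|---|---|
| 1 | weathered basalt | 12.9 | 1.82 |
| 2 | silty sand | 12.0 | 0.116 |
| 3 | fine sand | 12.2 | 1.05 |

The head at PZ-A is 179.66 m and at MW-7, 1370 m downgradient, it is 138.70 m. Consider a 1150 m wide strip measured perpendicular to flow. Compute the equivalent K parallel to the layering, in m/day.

1.02

Flow is parallel to layering, so each bed carries its own Darcy discharge and the transmissivities add.
Σ(K_i·b_i) = 1.82×12.9 + 0.116×12.0 + 1.05×12.2 = 37.68 m²/day.
Total thickness b = 37.10 m, so K_eq = Σ(K_i·b_i)/b = 1.016 m/day.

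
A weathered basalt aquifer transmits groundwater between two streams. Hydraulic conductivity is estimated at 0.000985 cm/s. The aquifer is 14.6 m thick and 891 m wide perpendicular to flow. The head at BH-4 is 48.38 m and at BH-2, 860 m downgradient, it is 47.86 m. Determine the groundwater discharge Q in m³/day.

Convert K: 0.000985 cm/s × 864 = 0.8510 m/day.
Cross-sectional area A = 891 × 14.6 = 13009 m².
Hydraulic gradient i = (48.38 − 47.86) / 860 = 0.52 / 860 = 0.0006047.
Darcy's law: Q = K · A · i = 0.8510 × 13009 × 0.0006047 = 6.694 m³/day.

6.69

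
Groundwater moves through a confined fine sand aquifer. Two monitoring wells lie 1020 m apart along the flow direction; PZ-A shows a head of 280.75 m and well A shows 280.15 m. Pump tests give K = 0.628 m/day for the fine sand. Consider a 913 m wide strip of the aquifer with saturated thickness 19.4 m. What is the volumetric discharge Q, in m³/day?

6.54

Cross-sectional area A = 913 × 19.4 = 17712 m².
Hydraulic gradient i = (280.75 − 280.15) / 1020 = 0.6 / 1020 = 0.0005882.
Darcy's law: Q = K · A · i = 0.6280 × 17712 × 0.0005882 = 6.543 m³/day.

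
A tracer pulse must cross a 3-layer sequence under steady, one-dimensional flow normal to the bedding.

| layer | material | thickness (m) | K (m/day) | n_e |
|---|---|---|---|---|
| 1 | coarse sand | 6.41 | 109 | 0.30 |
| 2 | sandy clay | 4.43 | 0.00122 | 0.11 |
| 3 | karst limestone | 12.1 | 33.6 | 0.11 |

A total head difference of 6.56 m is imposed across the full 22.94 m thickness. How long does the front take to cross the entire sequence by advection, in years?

With flow normal to the layers, continuity requires the same specific discharge q through every layer.
Σ(b_i/K_i) = 6.41/109 + 4.43/0.00122 + 12.1/33.6 = 3632 d.
q = Δh / Σ(b_i/K_i) = 6.56 / 3632 = 0.001806 m/day.
In each layer the seepage velocity is v_i = q/n_i, so the layer transit time is t_i = b_i·n_i / q:
  layer 1 (coarse sand): t_1 = 6.41 × 0.30 / 0.001806 = 1065 d
  layer 2 (sandy clay): t_2 = 4.43 × 0.11 / 0.001806 = 269.8 d
  layer 3 (karst limestone): t_3 = 12.1 × 0.11 / 0.001806 = 736.8 d
Total t = Σ t_i = 2071 days = 5.671 years.

5.67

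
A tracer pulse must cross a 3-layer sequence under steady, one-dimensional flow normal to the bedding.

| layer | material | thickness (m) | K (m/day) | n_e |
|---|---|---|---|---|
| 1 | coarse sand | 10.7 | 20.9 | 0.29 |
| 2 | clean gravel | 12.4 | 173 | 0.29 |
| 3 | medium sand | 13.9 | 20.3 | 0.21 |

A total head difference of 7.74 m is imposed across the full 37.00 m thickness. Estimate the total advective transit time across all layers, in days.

1.58

With flow normal to the layers, continuity requires the same specific discharge q through every layer.
Σ(b_i/K_i) = 10.7/20.9 + 12.4/173 + 13.9/20.3 = 1.268 d.
q = Δh / Σ(b_i/K_i) = 7.74 / 1.268 = 6.102 m/day.
In each layer the seepage velocity is v_i = q/n_i, so the layer transit time is t_i = b_i·n_i / q:
  layer 1 (coarse sand): t_1 = 10.7 × 0.29 / 6.102 = 0.5085 d
  layer 2 (clean gravel): t_2 = 12.4 × 0.29 / 6.102 = 0.5893 d
  layer 3 (medium sand): t_3 = 13.9 × 0.21 / 6.102 = 0.4783 d
Total t = Σ t_i = 1.576 days.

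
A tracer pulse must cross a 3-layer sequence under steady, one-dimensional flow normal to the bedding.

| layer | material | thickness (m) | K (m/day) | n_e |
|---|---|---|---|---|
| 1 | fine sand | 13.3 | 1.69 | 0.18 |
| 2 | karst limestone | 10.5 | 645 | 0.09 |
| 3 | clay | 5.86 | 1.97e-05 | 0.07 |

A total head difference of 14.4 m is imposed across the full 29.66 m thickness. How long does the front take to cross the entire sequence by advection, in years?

With flow normal to the layers, continuity requires the same specific discharge q through every layer.
Σ(b_i/K_i) = 13.3/1.69 + 10.5/645 + 5.86/1.97e-05 = 2.975e+05 d.
q = Δh / Σ(b_i/K_i) = 14.4 / 2.975e+05 = 4.841e-05 m/day.
In each layer the seepage velocity is v_i = q/n_i, so the layer transit time is t_i = b_i·n_i / q:
  layer 1 (fine sand): t_1 = 13.3 × 0.18 / 4.841e-05 = 49454 d
  layer 2 (karst limestone): t_2 = 10.5 × 0.09 / 4.841e-05 = 19521 d
  layer 3 (clay): t_3 = 5.86 × 0.07 / 4.841e-05 = 8474 d
Total t = Σ t_i = 77450 days = 212.0 years.

212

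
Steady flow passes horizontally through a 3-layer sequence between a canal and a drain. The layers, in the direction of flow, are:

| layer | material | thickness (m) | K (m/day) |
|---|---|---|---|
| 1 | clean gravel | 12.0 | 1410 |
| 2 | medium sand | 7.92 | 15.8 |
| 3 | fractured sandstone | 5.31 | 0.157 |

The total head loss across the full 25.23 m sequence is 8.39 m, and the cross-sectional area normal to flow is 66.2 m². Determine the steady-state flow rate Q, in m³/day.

Flow is perpendicular to layering, so the layers act in series and the equivalent K is the thickness-weighted harmonic mean.
Total thickness L = 12.0 + 7.92 + 5.31 = 25.23 m.
Σ(b_i/K_i) = 12.0/1410 + 7.92/15.8 + 5.31/0.157 = 34.33 d.
K_eq = L / Σ(b_i/K_i) = 25.23 / 34.33 = 0.7349 m/day.
Q = K_eq · A · (Δh/L) = 0.7349 × 66.2 × (8.39/25.23) = 16.18 m³/day.

16.2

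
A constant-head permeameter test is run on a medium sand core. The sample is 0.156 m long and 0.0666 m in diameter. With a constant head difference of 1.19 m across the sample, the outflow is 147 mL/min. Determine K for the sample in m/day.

7.97

Cross-sectional area A = π·(d/2)² = π × (0.0666/2)² = 0.003484 m².
Convert discharge: 147 mL/min = 2.450e-06 m³/s.
Darcy's law rearranged: K = Q·L / (A·Δh) = 2.450e-06 × 0.156 / (0.003484 × 1.19) = 9.219e-05 m/s = 7.966 m/day.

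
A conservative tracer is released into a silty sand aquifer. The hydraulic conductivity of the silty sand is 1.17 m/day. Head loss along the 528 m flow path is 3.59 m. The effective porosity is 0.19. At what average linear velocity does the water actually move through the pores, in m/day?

0.0419

Hydraulic gradient i = Δh / L = 3.59 / 528 = 0.006799.
Darcy flux q = K · i = 1.170 × 0.006799 = 0.007955 m/day.
Seepage velocity v = q / n_e = 0.007955 / 0.19 = 0.04187 m/day.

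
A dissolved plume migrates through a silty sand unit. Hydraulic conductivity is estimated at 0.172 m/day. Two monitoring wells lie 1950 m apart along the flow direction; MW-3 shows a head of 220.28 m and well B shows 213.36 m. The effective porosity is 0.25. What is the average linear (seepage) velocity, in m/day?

0.00244

Hydraulic gradient i = (220.28 − 213.36) / 1950 = 6.92 / 1950 = 0.003549.
Darcy flux q = K · i = 0.1720 × 0.003549 = 0.0006104 m/day.
Seepage velocity v = q / n_e = 0.0006104 / 0.25 = 0.002442 m/day.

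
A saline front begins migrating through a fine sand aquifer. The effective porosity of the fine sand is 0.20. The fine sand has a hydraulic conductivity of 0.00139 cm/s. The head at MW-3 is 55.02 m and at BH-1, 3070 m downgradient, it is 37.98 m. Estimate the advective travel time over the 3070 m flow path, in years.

252

Convert K: 0.00139 cm/s × 864 = 1.201 m/day.
Hydraulic gradient i = (55.02 − 37.98) / 3070 = 17.04 / 3070 = 0.005550.
Darcy flux q = K · i = 1.201 × 0.005550 = 0.006666 m/day.
Seepage velocity v = q / n_e = 0.006666 / 0.20 = 0.03333 m/day.
Travel time t = L / v = 3070 / 0.03333 = 92110 days = 252.2 years.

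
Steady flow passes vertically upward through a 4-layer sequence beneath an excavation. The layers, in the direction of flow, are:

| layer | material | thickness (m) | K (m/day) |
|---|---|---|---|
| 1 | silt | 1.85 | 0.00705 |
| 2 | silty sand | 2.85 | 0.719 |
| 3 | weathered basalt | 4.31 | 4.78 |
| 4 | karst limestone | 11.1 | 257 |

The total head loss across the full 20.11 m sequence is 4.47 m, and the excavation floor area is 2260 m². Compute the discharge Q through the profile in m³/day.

Flow is perpendicular to layering, so the layers act in series and the equivalent K is the thickness-weighted harmonic mean.
Total thickness L = 1.85 + 2.85 + 4.31 + 11.1 = 20.11 m.
Σ(b_i/K_i) = 1.85/0.00705 + 2.85/0.719 + 4.31/4.78 + 11.1/257 = 267.3 d.
K_eq = L / Σ(b_i/K_i) = 20.11 / 267.3 = 0.07523 m/day.
Q = K_eq · A · (Δh/L) = 0.07523 × 2260 × (4.47/20.11) = 37.79 m³/day.

37.8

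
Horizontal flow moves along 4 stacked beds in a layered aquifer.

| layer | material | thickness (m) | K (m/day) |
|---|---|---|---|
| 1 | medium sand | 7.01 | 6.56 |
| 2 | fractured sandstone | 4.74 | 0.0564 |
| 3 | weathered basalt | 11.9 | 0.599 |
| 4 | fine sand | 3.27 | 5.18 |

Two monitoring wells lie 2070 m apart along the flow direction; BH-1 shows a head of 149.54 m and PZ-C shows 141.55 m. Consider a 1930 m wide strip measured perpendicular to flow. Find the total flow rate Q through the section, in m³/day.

524

Flow is parallel to layering, so each bed carries its own Darcy discharge and the transmissivities add.
Σ(K_i·b_i) = 6.56×7.01 + 0.0564×4.74 + 0.599×11.9 + 5.18×3.27 = 70.32 m²/day.
Hydraulic gradient i = (149.54 − 141.55) / 2070 = 7.99 / 2070 = 0.003860.
Q = Σ(K_i·b_i) · W · i = 70.32 × 1930 × 0.003860 = 523.9 m³/day.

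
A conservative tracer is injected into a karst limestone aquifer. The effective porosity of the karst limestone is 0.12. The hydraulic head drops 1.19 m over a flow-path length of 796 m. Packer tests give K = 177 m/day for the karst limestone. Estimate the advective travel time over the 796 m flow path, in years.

0.988

Hydraulic gradient i = Δh / L = 1.19 / 796 = 0.001495.
Darcy flux q = K · i = 177.0 × 0.001495 = 0.2646 m/day.
Seepage velocity v = q / n_e = 0.2646 / 0.12 = 2.205 m/day.
Travel time t = L / v = 796 / 2.205 = 361.0 days = 0.9883 years.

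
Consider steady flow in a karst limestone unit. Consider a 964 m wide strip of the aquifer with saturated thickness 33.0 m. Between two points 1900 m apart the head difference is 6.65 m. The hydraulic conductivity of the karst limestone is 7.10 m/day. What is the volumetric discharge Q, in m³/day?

791

Cross-sectional area A = 964 × 33.0 = 31812 m².
Hydraulic gradient i = Δh / L = 6.65 / 1900 = 0.003500.
Darcy's law: Q = K · A · i = 7.100 × 31812 × 0.003500 = 790.5 m³/day.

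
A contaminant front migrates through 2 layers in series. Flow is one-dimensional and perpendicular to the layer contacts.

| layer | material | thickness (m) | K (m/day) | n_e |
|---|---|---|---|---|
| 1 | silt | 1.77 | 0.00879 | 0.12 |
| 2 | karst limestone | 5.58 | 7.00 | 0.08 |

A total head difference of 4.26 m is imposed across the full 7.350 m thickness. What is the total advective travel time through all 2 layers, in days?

With flow normal to the layers, continuity requires the same specific discharge q through every layer.
Σ(b_i/K_i) = 1.77/0.00879 + 5.58/7.00 = 202.2 d.
q = Δh / Σ(b_i/K_i) = 4.26 / 202.2 = 0.02107 m/day.
In each layer the seepage velocity is v_i = q/n_i, so the layer transit time is t_i = b_i·n_i / q:
  layer 1 (silt): t_1 = 1.77 × 0.12 / 0.02107 = 10.08 d
  layer 2 (karst limestone): t_2 = 5.58 × 0.08 / 0.02107 = 21.18 d
Total t = Σ t_i = 31.26 days.

31.3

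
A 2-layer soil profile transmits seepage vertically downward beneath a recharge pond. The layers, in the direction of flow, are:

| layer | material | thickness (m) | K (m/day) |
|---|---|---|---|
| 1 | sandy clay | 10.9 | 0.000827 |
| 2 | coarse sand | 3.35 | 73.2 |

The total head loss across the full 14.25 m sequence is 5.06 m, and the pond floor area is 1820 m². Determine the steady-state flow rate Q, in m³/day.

Flow is perpendicular to layering, so the layers act in series and the equivalent K is the thickness-weighted harmonic mean.
Total thickness L = 10.9 + 3.35 = 14.25 m.
Σ(b_i/K_i) = 10.9/0.000827 + 3.35/73.2 = 13180 d.
K_eq = L / Σ(b_i/K_i) = 14.25 / 13180 = 0.001081 m/day.
Q = K_eq · A · (Δh/L) = 0.001081 × 1820 × (5.06/14.25) = 0.6987 m³/day.

0.699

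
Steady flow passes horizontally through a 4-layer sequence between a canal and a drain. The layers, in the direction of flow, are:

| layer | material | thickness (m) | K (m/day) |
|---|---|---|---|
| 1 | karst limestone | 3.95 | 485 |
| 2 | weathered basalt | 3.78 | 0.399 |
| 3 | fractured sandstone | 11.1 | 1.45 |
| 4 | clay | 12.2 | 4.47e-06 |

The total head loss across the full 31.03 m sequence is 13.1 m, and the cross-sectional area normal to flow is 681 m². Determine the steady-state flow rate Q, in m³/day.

Flow is perpendicular to layering, so the layers act in series and the equivalent K is the thickness-weighted harmonic mean.
Total thickness L = 3.95 + 3.78 + 11.1 + 12.2 = 31.03 m.
Σ(b_i/K_i) = 3.95/485 + 3.78/0.399 + 11.1/1.45 + 12.2/4.47e-06 = 2.729e+06 d.
K_eq = L / Σ(b_i/K_i) = 31.03 / 2.729e+06 = 1.137e-05 m/day.
Q = K_eq · A · (Δh/L) = 1.137e-05 × 681 × (13.1/31.03) = 0.003269 m³/day.

0.00327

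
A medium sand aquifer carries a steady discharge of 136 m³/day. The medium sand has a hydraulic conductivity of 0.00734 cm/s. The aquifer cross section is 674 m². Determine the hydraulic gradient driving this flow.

Convert K: 0.00734 cm/s × 864 = 6.342 m/day.
From Q = K·A·i, i = Q / (K·A) = 136 / (6.342 × 674.0) = 0.03182.

0.0318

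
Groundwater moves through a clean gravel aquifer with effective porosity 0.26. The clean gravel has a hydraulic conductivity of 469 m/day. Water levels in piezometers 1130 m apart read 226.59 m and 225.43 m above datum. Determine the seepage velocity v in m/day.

Hydraulic gradient i = (226.59 − 225.43) / 1130 = 1.16 / 1130 = 0.001027.
Darcy flux q = K · i = 469.0 × 0.001027 = 0.4815 m/day.
Seepage velocity v = q / n_e = 0.4815 / 0.26 = 1.852 m/day.

1.85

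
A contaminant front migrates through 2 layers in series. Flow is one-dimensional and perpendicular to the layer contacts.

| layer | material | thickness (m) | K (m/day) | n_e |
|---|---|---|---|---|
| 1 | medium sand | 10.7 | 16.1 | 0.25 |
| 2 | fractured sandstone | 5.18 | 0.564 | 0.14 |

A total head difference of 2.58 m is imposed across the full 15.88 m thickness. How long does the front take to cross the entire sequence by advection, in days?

13.0

With flow normal to the layers, continuity requires the same specific discharge q through every layer.
Σ(b_i/K_i) = 10.7/16.1 + 5.18/0.564 = 9.849 d.
q = Δh / Σ(b_i/K_i) = 2.58 / 9.849 = 0.2620 m/day.
In each layer the seepage velocity is v_i = q/n_i, so the layer transit time is t_i = b_i·n_i / q:
  layer 1 (medium sand): t_1 = 10.7 × 0.25 / 0.2620 = 10.21 d
  layer 2 (fractured sandstone): t_2 = 5.18 × 0.14 / 0.2620 = 2.768 d
Total t = Σ t_i = 12.98 days.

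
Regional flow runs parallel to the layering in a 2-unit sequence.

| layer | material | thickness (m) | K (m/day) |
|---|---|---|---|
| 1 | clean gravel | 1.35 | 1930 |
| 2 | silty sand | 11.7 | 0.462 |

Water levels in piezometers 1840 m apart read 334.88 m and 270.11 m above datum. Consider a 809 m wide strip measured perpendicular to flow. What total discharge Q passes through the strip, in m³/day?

74400

Flow is parallel to layering, so each bed carries its own Darcy discharge and the transmissivities add.
Σ(K_i·b_i) = 1930×1.35 + 0.462×11.7 = 2611 m²/day.
Hydraulic gradient i = (334.88 − 270.11) / 1840 = 64.77 / 1840 = 0.03520.
Q = Σ(K_i·b_i) · W · i = 2611 × 809 × 0.03520 = 74353 m³/day.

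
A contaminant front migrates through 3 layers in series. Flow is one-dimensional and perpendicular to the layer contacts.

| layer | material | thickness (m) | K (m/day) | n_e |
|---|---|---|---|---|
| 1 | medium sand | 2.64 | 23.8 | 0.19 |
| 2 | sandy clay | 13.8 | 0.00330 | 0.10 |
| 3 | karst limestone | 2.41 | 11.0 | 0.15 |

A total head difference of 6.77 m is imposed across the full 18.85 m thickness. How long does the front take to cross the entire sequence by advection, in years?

With flow normal to the layers, continuity requires the same specific discharge q through every layer.
Σ(b_i/K_i) = 2.64/23.8 + 13.8/0.00330 + 2.41/11.0 = 4182 d.
q = Δh / Σ(b_i/K_i) = 6.77 / 4182 = 0.001619 m/day.
In each layer the seepage velocity is v_i = q/n_i, so the layer transit time is t_i = b_i·n_i / q:
  layer 1 (medium sand): t_1 = 2.64 × 0.19 / 0.001619 = 309.9 d
  layer 2 (sandy clay): t_2 = 13.8 × 0.10 / 0.001619 = 852.5 d
  layer 3 (karst limestone): t_3 = 2.41 × 0.15 / 0.001619 = 223.3 d
Total t = Σ t_i = 1386 days = 3.794 years.

3.79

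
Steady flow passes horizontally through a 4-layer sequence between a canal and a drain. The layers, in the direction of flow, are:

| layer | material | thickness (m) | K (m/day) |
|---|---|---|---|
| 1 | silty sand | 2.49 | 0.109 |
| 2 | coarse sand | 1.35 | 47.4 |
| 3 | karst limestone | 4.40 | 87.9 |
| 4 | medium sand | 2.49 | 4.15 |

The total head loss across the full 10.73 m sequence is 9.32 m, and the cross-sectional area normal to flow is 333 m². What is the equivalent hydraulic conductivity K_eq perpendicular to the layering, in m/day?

Flow is perpendicular to layering, so the layers act in series and the equivalent K is the thickness-weighted harmonic mean.
Total thickness L = 2.49 + 1.35 + 4.40 + 2.49 = 10.73 m.
Σ(b_i/K_i) = 2.49/0.109 + 1.35/47.4 + 4.40/87.9 + 2.49/4.15 = 23.52 d.
K_eq = L / Σ(b_i/K_i) = 10.73 / 23.52 = 0.4562 m/day.

0.456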